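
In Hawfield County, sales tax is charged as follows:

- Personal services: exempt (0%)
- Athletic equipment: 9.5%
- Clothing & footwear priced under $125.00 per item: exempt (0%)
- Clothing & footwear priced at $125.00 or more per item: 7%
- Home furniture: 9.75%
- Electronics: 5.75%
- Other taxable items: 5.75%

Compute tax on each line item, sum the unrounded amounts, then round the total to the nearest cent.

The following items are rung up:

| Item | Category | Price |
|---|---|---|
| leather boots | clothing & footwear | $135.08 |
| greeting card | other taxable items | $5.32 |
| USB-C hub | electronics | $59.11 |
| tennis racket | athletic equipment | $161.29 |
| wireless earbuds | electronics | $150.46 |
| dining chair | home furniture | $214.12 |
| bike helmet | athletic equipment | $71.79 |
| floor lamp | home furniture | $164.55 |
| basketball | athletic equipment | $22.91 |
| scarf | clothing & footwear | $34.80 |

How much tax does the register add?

Leather boots $135.08: clothing & footwear, $125.00 or more → 7% → $9.4556
Greeting card $5.32: other taxable items → 5.75% → $0.3059
USB-C hub $59.11: electronics → 5.75% → $3.398825
Tennis racket $161.29: athletic equipment → 9.5% → $15.32255
Wireless earbuds $150.46: electronics → 5.75% → $8.65145
Dining chair $214.12: home furniture → 9.75% → $20.8767
Bike helmet $71.79: athletic equipment → 9.5% → $6.82005
Floor lamp $164.55: home furniture → 9.75% → $16.043625
Basketball $22.91: athletic equipment → 9.5% → $2.17645
Scarf $34.80: clothing & footwear, under $125.00 → 0% → $0.00
Unrounded tax sum = $83.05115 → $83.05

$83.05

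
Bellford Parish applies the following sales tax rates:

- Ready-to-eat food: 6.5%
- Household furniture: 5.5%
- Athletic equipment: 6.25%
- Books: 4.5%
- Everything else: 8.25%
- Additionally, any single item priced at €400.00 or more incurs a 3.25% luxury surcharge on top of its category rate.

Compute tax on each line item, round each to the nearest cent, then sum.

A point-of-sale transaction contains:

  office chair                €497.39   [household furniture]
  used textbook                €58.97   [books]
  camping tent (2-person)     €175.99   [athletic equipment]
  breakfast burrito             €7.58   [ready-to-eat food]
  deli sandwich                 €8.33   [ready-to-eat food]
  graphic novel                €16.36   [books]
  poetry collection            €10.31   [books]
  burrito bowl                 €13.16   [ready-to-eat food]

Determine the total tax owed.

Office chair €497.39: household furniture → 5.5% + 3.25% surcharge = 8.75% → €43.52
Used textbook €58.97: books → 4.5% → €2.65
Camping tent (2-person) €175.99: athletic equipment → 6.25% → €11.00
Breakfast burrito €7.58: ready-to-eat food → 6.5% → €0.49
Deli sandwich €8.33: ready-to-eat food → 6.5% → €0.54
Graphic novel €16.36: books → 4.5% → €0.74
Poetry collection €10.31: books → 4.5% → €0.46
Burrito bowl €13.16: ready-to-eat food → 6.5% → €0.86
Total tax = €43.52 + €2.65 + €11.00 + €0.49 + €0.54 + €0.74 + €0.46 + €0.86 = €60.26

€60.26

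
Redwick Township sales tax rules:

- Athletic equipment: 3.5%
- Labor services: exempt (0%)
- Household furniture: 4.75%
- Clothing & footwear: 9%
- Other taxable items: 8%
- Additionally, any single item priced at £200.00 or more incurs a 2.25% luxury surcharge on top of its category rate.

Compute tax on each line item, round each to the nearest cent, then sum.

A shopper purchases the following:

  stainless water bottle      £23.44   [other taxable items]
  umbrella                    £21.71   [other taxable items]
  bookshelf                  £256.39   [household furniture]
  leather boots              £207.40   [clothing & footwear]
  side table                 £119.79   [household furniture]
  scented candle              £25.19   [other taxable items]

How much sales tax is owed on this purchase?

Stainless water bottle £23.44: other taxable items → 8% → £1.88
Umbrella £21.71: other taxable items → 8% → £1.74
Bookshelf £256.39: household furniture → 4.75% + 2.25% surcharge = 7% → £17.95
Leather boots £207.40: clothing & footwear → 9% + 2.25% surcharge = 11.25% → £23.33
Side table £119.79: household furniture → 4.75% → £5.69
Scented candle £25.19: other taxable items → 8% → £2.02
Total tax = £1.88 + £1.74 + £17.95 + £23.33 + £5.69 + £2.02 = £52.61

£52.61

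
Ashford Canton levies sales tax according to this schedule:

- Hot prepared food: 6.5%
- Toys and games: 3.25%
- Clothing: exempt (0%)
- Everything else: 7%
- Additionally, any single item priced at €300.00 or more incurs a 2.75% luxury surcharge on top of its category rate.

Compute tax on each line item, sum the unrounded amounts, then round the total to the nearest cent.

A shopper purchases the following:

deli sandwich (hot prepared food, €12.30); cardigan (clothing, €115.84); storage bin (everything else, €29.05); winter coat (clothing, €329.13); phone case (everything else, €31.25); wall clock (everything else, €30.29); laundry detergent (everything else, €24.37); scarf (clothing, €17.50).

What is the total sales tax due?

€17.90

Deli sandwich €12.30: hot prepared food → 6.5% → €0.7995
Cardigan €115.84: clothing → 0% → €0.00
Storage bin €29.05: everything else → 7% → €2.0335
Winter coat €329.13: clothing → 0% + 2.75% surcharge = 2.75% → €9.051075
Phone case €31.25: everything else → 7% → €2.1875
Wall clock €30.29: everything else → 7% → €2.1203
Laundry detergent €24.37: everything else → 7% → €1.7059
Scarf €17.50: clothing → 0% → €0.00
Unrounded tax sum = €17.897775 → €17.90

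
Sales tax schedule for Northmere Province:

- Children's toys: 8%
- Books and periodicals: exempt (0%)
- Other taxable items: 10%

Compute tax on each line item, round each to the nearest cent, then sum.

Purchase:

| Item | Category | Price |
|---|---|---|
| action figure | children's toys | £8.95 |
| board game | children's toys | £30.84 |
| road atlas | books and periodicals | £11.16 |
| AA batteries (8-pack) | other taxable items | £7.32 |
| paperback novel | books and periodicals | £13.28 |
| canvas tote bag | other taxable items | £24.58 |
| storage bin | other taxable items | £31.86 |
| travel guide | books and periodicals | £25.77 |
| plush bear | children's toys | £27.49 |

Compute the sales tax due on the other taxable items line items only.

AA batteries (8-pack) £7.32: other taxable items → 10% → £0.73
Canvas tote bag £24.58: other taxable items → 10% → £2.46
Storage bin £31.86: other taxable items → 10% → £3.19
Tax on other taxable items = £0.73 + £2.46 + £3.19 = £6.38

£6.38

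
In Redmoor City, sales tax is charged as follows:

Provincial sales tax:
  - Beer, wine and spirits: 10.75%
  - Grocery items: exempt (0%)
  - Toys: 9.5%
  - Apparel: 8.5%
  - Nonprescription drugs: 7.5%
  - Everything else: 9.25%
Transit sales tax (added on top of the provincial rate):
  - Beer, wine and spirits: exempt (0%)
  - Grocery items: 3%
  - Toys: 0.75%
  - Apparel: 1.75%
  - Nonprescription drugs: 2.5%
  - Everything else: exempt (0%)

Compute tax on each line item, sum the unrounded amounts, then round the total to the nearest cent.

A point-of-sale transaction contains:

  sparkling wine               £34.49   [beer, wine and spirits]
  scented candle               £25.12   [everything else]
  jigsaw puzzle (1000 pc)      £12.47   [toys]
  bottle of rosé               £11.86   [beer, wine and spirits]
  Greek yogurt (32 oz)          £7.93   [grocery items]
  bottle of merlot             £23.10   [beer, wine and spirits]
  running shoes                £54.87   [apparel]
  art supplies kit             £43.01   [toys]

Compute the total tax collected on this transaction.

£21.34

Sparkling wine £34.49: beer, wine and spirits → 10.75% + 0% transit = 10.75% → £3.707675
Scented candle £25.12: everything else → 9.25% + 0% transit = 9.25% → £2.3236
Jigsaw puzzle (1000 pc) £12.47: toys → 9.5% + 0.75% transit = 10.25% → £1.278175
Bottle of rosé £11.86: beer, wine and spirits → 10.75% + 0% transit = 10.75% → £1.27495
Greek yogurt (32 oz) £7.93: grocery items → 0% + 3% transit = 3% → £0.2379
Bottle of merlot £23.10: beer, wine and spirits → 10.75% + 0% transit = 10.75% → £2.48325
Running shoes £54.87: apparel → 8.5% + 1.75% transit = 10.25% → £5.624175
Art supplies kit £43.01: toys → 9.5% + 0.75% transit = 10.25% → £4.408525
Unrounded tax sum = £21.33825 → £21.34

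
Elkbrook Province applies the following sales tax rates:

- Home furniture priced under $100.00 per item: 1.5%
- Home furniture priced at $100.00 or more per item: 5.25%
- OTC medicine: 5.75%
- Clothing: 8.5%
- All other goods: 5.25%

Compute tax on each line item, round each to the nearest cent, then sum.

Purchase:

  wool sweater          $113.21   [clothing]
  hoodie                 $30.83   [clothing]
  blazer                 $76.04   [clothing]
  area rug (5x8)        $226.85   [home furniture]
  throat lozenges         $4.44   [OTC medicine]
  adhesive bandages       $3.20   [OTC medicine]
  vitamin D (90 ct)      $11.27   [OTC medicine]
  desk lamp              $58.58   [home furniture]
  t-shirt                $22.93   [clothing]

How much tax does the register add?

$34.53

Wool sweater $113.21: clothing → 8.5% → $9.62
Hoodie $30.83: clothing → 8.5% → $2.62
Blazer $76.04: clothing → 8.5% → $6.46
Area rug (5x8) $226.85: home furniture, $100.00 or more → 5.25% → $11.91
Throat lozenges $4.44: OTC medicine → 5.75% → $0.26
Adhesive bandages $3.20: OTC medicine → 5.75% → $0.18
Vitamin D (90 ct) $11.27: OTC medicine → 5.75% → $0.65
Desk lamp $58.58: home furniture, under $100.00 → 1.5% → $0.88
T-shirt $22.93: clothing → 8.5% → $1.95
Total tax = $9.62 + $2.62 + $6.46 + $11.91 + $0.26 + $0.18 + $0.65 + $0.88 + $1.95 = $34.53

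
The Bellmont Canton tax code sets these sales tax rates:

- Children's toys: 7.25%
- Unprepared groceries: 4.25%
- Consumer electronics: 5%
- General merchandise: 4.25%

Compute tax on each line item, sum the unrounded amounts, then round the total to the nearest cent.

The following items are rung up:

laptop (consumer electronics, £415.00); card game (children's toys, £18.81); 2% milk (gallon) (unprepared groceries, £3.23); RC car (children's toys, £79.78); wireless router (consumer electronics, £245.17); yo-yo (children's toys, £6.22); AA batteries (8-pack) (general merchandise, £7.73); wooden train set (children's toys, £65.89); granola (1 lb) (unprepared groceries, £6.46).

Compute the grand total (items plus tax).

£894.41

Laptop £415.00: consumer electronics → 5% → £20.75
Card game £18.81: children's toys → 7.25% → £1.363725
2% milk (gallon) £3.23: unprepared groceries → 4.25% → £0.137275
RC car £79.78: children's toys → 7.25% → £5.78405
Wireless router £245.17: consumer electronics → 5% → £12.2585
Yo-yo £6.22: children's toys → 7.25% → £0.45095
AA batteries (8-pack) £7.73: general merchandise → 4.25% → £0.328525
Wooden train set £65.89: children's toys → 7.25% → £4.777025
Granola (1 lb) £6.46: unprepared groceries → 4.25% → £0.27455
Subtotal = £848.29; unrounded tax = £46.1246 → £46.12; total due = £894.41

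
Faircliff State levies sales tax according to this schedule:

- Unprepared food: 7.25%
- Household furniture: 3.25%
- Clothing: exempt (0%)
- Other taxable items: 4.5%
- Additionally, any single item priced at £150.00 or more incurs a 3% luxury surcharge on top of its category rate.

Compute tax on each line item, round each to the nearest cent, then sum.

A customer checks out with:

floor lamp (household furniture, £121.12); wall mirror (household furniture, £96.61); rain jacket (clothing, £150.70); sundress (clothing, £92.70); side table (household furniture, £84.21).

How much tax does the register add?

£14.34

Floor lamp £121.12: household furniture → 3.25% → £3.94
Wall mirror £96.61: household furniture → 3.25% → £3.14
Rain jacket £150.70: clothing → 0% + 3% surcharge = 3% → £4.52
Sundress £92.70: clothing → 0% → £0.00
Side table £84.21: household furniture → 3.25% → £2.74
Total tax = £3.94 + £3.14 + £4.52 + £2.74 = £14.34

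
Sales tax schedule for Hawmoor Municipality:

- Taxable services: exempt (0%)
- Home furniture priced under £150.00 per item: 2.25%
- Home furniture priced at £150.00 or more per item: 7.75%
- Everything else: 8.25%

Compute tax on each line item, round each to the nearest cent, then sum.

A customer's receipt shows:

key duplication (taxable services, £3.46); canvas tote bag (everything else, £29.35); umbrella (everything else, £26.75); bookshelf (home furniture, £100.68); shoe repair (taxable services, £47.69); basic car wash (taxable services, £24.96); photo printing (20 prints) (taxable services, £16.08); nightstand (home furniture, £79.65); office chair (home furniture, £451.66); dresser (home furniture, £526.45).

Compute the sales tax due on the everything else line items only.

Canvas tote bag £29.35: everything else → 8.25% → £2.42
Umbrella £26.75: everything else → 8.25% → £2.21
Tax on everything else = £2.42 + £2.21 = £4.63

£4.63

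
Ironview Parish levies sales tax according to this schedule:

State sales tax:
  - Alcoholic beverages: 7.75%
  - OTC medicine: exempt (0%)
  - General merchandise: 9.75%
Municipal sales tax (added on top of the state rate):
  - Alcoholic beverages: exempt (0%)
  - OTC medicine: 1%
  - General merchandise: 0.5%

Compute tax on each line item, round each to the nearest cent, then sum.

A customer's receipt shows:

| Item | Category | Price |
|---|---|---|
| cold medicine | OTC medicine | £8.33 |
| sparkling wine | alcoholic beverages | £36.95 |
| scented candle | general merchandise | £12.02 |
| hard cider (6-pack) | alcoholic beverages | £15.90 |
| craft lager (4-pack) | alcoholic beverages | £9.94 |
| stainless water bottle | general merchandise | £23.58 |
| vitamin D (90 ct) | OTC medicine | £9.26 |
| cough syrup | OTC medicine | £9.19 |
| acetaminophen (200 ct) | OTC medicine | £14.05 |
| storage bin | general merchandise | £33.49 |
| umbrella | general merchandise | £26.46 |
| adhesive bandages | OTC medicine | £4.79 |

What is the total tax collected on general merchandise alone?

Scented candle £12.02: general merchandise → 9.75% + 0.5% municipal = 10.25% → £1.23
Stainless water bottle £23.58: general merchandise → 9.75% + 0.5% municipal = 10.25% → £2.42
Storage bin £33.49: general merchandise → 9.75% + 0.5% municipal = 10.25% → £3.43
Umbrella £26.46: general merchandise → 9.75% + 0.5% municipal = 10.25% → £2.71
Tax on general merchandise = £1.23 + £2.42 + £3.43 + £2.71 = £9.79

£9.79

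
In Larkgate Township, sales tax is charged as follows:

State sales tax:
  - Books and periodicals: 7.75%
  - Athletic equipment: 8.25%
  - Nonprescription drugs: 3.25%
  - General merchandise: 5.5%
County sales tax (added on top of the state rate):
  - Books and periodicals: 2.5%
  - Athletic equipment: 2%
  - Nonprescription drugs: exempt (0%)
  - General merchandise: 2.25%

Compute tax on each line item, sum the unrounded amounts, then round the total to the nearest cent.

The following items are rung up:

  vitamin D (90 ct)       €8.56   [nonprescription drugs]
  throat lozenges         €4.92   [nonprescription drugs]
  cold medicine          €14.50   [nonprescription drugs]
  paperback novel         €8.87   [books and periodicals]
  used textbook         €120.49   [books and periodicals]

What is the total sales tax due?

Vitamin D (90 ct) €8.56: nonprescription drugs → 3.25% + 0% county = 3.25% → €0.2782
Throat lozenges €4.92: nonprescription drugs → 3.25% + 0% county = 3.25% → €0.1599
Cold medicine €14.50: nonprescription drugs → 3.25% + 0% county = 3.25% → €0.47125
Paperback novel €8.87: books and periodicals → 7.75% + 2.5% county = 10.25% → €0.909175
Used textbook €120.49: books and periodicals → 7.75% + 2.5% county = 10.25% → €12.350225
Unrounded tax sum = €14.16875 → €14.17

€14.17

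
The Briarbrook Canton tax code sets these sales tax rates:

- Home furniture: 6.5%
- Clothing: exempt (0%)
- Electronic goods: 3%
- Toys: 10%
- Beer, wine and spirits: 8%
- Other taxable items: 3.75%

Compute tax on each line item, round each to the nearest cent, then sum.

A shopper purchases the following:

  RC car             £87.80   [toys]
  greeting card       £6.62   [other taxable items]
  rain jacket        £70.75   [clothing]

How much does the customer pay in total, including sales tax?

RC car £87.80: toys → 10% → £8.78
Greeting card £6.62: other taxable items → 3.75% → £0.25
Rain jacket £70.75: clothing → 0% → £0.00
Subtotal = £165.17; tax = £9.03; total due = £174.20

£174.20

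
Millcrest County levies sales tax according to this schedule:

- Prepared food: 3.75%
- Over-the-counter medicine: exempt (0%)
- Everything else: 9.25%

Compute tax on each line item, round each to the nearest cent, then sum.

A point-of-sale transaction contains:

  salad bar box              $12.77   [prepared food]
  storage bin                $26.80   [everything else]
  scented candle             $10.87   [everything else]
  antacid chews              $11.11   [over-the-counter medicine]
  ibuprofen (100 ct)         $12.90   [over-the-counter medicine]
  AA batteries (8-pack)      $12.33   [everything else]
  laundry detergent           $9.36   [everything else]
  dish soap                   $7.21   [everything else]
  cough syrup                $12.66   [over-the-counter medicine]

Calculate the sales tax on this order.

$6.65

Salad bar box $12.77: prepared food → 3.75% → $0.48
Storage bin $26.80: everything else → 9.25% → $2.48
Scented candle $10.87: everything else → 9.25% → $1.01
Antacid chews $11.11: over-the-counter medicine → 0% → $0.00
Ibuprofen (100 ct) $12.90: over-the-counter medicine → 0% → $0.00
AA batteries (8-pack) $12.33: everything else → 9.25% → $1.14
Laundry detergent $9.36: everything else → 9.25% → $0.87
Dish soap $7.21: everything else → 9.25% → $0.67
Cough syrup $12.66: over-the-counter medicine → 0% → $0.00
Total tax = $0.48 + $2.48 + $1.01 + $1.14 + $0.87 + $0.67 = $6.65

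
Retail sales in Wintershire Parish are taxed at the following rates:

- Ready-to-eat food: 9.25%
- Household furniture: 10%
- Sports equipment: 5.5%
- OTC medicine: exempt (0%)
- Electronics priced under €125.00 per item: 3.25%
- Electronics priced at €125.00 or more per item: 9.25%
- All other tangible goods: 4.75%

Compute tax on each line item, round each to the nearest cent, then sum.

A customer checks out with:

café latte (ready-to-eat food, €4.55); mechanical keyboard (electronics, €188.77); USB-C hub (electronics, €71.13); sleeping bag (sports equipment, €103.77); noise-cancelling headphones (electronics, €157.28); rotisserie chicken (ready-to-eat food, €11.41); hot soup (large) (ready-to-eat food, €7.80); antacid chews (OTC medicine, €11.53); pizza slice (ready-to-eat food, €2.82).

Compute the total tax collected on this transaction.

€42.49

Café latte €4.55: ready-to-eat food → 9.25% → €0.42
Mechanical keyboard €188.77: electronics, €125.00 or more → 9.25% → €17.46
USB-C hub €71.13: electronics, under €125.00 → 3.25% → €2.31
Sleeping bag €103.77: sports equipment → 5.5% → €5.71
Noise-cancelling headphones €157.28: electronics, €125.00 or more → 9.25% → €14.55
Rotisserie chicken €11.41: ready-to-eat food → 9.25% → €1.06
Hot soup (large) €7.80: ready-to-eat food → 9.25% → €0.72
Antacid chews €11.53: OTC medicine → 0% → €0.00
Pizza slice €2.82: ready-to-eat food → 9.25% → €0.26
Total tax = €0.42 + €17.46 + €2.31 + €5.71 + €14.55 + €1.06 + €0.72 + €0.26 = €42.49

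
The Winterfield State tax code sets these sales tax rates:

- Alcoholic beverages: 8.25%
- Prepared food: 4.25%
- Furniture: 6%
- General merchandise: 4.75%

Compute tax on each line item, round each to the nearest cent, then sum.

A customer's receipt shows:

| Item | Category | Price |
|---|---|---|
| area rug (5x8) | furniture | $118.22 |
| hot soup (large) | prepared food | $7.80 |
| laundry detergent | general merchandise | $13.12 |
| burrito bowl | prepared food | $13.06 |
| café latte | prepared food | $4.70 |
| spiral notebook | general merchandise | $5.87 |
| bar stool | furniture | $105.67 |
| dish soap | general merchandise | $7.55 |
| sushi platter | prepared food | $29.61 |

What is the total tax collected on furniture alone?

$13.43

Area rug (5x8) $118.22: furniture → 6% → $7.09
Bar stool $105.67: furniture → 6% → $6.34
Tax on furniture = $7.09 + $6.34 = $13.43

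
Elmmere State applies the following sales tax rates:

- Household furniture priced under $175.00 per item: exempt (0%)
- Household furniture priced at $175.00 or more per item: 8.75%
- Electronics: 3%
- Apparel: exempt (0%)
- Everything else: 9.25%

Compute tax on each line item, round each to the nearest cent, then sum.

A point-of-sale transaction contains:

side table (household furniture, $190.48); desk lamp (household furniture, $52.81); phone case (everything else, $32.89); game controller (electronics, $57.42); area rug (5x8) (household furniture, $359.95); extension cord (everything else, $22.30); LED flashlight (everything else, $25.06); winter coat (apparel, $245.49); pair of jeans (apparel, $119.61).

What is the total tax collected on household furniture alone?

Side table $190.48: household furniture, $175.00 or more → 8.75% → $16.67
Desk lamp $52.81: household furniture, under $175.00 → 0% → $0.00
Area rug (5x8) $359.95: household furniture, $175.00 or more → 8.75% → $31.50
Tax on household furniture = $16.67 + $0.00 + $31.50 = $48.17

$48.17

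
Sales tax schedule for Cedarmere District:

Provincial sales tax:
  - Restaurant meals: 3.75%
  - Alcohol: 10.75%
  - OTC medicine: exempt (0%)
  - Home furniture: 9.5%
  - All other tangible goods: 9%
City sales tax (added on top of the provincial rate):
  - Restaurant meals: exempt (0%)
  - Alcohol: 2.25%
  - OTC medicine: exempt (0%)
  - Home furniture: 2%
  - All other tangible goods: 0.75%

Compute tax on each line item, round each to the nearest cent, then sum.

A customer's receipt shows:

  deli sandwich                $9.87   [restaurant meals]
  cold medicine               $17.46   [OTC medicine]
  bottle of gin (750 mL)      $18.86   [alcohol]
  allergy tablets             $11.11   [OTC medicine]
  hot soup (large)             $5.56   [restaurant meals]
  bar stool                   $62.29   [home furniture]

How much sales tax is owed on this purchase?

Deli sandwich $9.87: restaurant meals → 3.75% + 0% city = 3.75% → $0.37
Cold medicine $17.46: OTC medicine → 0% + 0% city = 0% → $0.00
Bottle of gin (750 mL) $18.86: alcohol → 10.75% + 2.25% city = 13% → $2.45
Allergy tablets $11.11: OTC medicine → 0% + 0% city = 0% → $0.00
Hot soup (large) $5.56: restaurant meals → 3.75% + 0% city = 3.75% → $0.21
Bar stool $62.29: home furniture → 9.5% + 2% city = 11.5% → $7.16
Total tax = $0.37 + $2.45 + $0.21 + $7.16 = $10.19

$10.19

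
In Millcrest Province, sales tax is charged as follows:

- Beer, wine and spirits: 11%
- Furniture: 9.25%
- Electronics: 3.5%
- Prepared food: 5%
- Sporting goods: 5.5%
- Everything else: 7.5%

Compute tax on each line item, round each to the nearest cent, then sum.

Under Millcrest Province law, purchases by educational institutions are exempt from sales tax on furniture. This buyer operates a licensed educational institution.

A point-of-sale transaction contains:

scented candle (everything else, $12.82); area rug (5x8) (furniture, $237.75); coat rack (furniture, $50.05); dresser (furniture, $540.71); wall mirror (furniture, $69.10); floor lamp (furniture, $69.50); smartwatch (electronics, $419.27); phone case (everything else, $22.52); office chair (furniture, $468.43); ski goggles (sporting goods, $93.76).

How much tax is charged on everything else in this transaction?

$2.65

Scented candle $12.82: everything else → 7.5% → $0.96
Phone case $22.52: everything else → 7.5% → $1.69
Tax on everything else = $0.96 + $1.69 = $2.65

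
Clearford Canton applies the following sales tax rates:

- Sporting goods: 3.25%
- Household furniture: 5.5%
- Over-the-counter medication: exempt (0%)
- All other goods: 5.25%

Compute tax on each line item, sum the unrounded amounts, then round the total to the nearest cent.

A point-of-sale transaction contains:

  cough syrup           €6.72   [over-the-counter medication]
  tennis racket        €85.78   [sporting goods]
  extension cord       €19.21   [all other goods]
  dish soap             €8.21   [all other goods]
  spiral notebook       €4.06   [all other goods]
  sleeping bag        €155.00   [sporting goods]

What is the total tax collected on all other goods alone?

€1.65

Extension cord €19.21: all other goods → 5.25% → €1.008525
Dish soap €8.21: all other goods → 5.25% → €0.431025
Spiral notebook €4.06: all other goods → 5.25% → €0.21315
Tax on all other goods: unrounded sum = €1.6527 → €1.65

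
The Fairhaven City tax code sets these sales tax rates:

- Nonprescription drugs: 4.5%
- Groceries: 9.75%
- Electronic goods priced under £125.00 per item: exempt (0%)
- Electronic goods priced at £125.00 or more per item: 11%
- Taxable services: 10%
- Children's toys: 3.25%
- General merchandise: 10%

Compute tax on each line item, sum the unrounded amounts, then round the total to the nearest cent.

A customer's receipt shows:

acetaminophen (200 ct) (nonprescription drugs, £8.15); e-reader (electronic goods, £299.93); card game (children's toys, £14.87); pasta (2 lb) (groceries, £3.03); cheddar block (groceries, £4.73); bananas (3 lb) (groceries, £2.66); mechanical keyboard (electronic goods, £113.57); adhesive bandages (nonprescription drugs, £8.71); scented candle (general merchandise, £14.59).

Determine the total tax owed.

Acetaminophen (200 ct) £8.15: nonprescription drugs → 4.5% → £0.36675
E-reader £299.93: electronic goods, £125.00 or more → 11% → £32.9923
Card game £14.87: children's toys → 3.25% → £0.483275
Pasta (2 lb) £3.03: groceries → 9.75% → £0.295425
Cheddar block £4.73: groceries → 9.75% → £0.461175
Bananas (3 lb) £2.66: groceries → 9.75% → £0.25935
Mechanical keyboard £113.57: electronic goods, under £125.00 → 0% → £0.00
Adhesive bandages £8.71: nonprescription drugs → 4.5% → £0.39195
Scented candle £14.59: general merchandise → 10% → £1.459
Unrounded tax sum = £36.709225 → £36.71

£36.71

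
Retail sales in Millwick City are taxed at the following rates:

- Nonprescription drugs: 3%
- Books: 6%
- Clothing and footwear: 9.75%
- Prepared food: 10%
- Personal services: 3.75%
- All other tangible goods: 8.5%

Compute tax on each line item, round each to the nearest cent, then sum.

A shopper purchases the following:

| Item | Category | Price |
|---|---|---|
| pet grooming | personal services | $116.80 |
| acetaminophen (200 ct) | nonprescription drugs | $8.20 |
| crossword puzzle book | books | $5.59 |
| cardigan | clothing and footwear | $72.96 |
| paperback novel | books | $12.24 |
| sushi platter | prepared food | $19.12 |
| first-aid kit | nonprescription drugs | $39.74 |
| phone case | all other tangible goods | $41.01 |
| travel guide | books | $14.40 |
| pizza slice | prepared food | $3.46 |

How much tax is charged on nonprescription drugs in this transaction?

$1.44

Acetaminophen (200 ct) $8.20: nonprescription drugs → 3% → $0.25
First-aid kit $39.74: nonprescription drugs → 3% → $1.19
Tax on nonprescription drugs = $0.25 + $1.19 = $1.44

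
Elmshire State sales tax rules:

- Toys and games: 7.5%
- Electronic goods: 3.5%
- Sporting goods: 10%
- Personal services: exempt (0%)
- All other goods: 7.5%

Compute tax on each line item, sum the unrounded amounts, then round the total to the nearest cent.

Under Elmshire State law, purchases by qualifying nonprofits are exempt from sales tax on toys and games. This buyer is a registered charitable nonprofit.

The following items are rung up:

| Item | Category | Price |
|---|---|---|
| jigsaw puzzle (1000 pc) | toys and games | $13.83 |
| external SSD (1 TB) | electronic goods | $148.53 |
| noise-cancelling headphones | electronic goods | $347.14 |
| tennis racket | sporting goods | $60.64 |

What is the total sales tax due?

Jigsaw puzzle (1000 pc) $13.83: toys and games, buyer-exempt → 0% → $0.00
External SSD (1 TB) $148.53: electronic goods → 3.5% → $5.19855
Noise-cancelling headphones $347.14: electronic goods → 3.5% → $12.1499
Tennis racket $60.64: sporting goods → 10% → $6.064
Unrounded tax sum = $23.41245 → $23.41

$23.41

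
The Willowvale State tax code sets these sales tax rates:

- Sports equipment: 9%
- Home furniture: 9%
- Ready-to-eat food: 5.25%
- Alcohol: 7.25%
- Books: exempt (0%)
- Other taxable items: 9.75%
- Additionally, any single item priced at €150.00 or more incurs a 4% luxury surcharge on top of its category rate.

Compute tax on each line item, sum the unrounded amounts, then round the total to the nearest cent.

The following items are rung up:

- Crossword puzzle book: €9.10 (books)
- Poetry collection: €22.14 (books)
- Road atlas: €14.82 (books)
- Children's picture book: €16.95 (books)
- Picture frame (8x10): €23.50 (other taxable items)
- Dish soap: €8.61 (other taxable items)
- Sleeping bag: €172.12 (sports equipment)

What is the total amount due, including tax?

€292.75

Crossword puzzle book €9.10: books → 0% → €0.00
Poetry collection €22.14: books → 0% → €0.00
Road atlas €14.82: books → 0% → €0.00
Children's picture book €16.95: books → 0% → €0.00
Picture frame (8x10) €23.50: other taxable items → 9.75% → €2.29125
Dish soap €8.61: other taxable items → 9.75% → €0.839475
Sleeping bag €172.12: sports equipment → 9% + 4% surcharge = 13% → €22.3756
Subtotal = €267.24; unrounded tax = €25.506325 → €25.51; total due = €292.75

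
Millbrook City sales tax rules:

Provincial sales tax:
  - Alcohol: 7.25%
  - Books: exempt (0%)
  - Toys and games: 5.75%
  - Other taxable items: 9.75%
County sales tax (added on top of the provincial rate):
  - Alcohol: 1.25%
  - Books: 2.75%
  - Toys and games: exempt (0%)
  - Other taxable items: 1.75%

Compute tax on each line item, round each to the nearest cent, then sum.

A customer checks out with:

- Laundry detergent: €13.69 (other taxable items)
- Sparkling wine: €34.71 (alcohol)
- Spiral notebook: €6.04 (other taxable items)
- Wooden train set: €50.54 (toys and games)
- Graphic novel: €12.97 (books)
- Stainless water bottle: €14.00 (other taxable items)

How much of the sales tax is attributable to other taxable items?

€3.87

Laundry detergent €13.69: other taxable items → 9.75% + 1.75% county = 11.5% → €1.57
Spiral notebook €6.04: other taxable items → 9.75% + 1.75% county = 11.5% → €0.69
Stainless water bottle €14.00: other taxable items → 9.75% + 1.75% county = 11.5% → €1.61
Tax on other taxable items = €1.57 + €0.69 + €1.61 = €3.87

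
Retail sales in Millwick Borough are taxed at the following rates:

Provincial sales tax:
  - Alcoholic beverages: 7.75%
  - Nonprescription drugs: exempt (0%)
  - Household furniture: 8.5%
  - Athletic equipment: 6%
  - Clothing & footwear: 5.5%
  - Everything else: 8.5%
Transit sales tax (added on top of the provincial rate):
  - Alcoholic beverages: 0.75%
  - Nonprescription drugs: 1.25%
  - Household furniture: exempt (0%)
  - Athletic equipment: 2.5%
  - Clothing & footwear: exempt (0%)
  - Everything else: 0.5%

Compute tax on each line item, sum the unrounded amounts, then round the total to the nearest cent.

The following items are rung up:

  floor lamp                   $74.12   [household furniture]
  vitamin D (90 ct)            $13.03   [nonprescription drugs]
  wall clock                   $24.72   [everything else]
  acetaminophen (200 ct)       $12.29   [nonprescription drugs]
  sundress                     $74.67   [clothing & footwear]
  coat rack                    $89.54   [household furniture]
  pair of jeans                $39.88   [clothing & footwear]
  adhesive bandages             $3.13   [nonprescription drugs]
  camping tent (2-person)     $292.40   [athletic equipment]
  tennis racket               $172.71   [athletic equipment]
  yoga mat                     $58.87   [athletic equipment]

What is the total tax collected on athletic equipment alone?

Camping tent (2-person) $292.40: athletic equipment → 6% + 2.5% transit = 8.5% → $24.854
Tennis racket $172.71: athletic equipment → 6% + 2.5% transit = 8.5% → $14.68035
Yoga mat $58.87: athletic equipment → 6% + 2.5% transit = 8.5% → $5.00395
Tax on athletic equipment: unrounded sum = $44.5383 → $44.54

$44.54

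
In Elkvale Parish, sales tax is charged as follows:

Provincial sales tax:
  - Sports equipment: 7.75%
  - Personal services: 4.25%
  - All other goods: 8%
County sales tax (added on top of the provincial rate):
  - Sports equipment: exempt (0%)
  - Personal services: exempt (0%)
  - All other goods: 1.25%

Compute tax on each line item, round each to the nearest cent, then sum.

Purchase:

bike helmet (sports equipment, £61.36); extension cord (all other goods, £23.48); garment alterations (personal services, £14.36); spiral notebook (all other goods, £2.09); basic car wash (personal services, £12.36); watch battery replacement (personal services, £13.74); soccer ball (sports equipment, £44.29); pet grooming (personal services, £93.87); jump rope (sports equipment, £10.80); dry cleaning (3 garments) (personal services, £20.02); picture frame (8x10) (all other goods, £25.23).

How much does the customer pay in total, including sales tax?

£341.88

Bike helmet £61.36: sports equipment → 7.75% + 0% county = 7.75% → £4.76
Extension cord £23.48: all other goods → 8% + 1.25% county = 9.25% → £2.17
Garment alterations £14.36: personal services → 4.25% + 0% county = 4.25% → £0.61
Spiral notebook £2.09: all other goods → 8% + 1.25% county = 9.25% → £0.19
Basic car wash £12.36: personal services → 4.25% + 0% county = 4.25% → £0.53
Watch battery replacement £13.74: personal services → 4.25% + 0% county = 4.25% → £0.58
Soccer ball £44.29: sports equipment → 7.75% + 0% county = 7.75% → £3.43
Pet grooming £93.87: personal services → 4.25% + 0% county = 4.25% → £3.99
Jump rope £10.80: sports equipment → 7.75% + 0% county = 7.75% → £0.84
Dry cleaning (3 garments) £20.02: personal services → 4.25% + 0% county = 4.25% → £0.85
Picture frame (8x10) £25.23: all other goods → 8% + 1.25% county = 9.25% → £2.33
Subtotal = £321.60; tax = £20.28; total due = £341.88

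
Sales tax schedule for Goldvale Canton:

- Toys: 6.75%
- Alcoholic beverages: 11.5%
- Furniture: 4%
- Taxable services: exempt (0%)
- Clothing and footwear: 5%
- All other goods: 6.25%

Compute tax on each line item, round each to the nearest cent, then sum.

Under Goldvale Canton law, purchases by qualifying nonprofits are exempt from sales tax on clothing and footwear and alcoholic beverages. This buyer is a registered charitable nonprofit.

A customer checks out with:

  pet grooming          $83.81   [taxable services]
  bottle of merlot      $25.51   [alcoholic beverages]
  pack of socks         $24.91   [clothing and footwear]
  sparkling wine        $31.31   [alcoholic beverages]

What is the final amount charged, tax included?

$165.54

Pet grooming $83.81: taxable services → 0% → $0.00
Bottle of merlot $25.51: alcoholic beverages, buyer-exempt → 0% → $0.00
Pack of socks $24.91: clothing and footwear, buyer-exempt → 0% → $0.00
Sparkling wine $31.31: alcoholic beverages, buyer-exempt → 0% → $0.00
Subtotal = $165.54; tax = $0.00; total due = $165.54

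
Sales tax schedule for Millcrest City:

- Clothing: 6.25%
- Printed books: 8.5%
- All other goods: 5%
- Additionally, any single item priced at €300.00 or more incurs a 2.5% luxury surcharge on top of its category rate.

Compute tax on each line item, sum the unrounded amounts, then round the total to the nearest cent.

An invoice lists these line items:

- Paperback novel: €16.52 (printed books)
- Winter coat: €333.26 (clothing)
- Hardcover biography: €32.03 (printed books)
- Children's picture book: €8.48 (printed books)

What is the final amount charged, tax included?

€424.30

Paperback novel €16.52: printed books → 8.5% → €1.4042
Winter coat €333.26: clothing → 6.25% + 2.5% surcharge = 8.75% → €29.16025
Hardcover biography €32.03: printed books → 8.5% → €2.72255
Children's picture book €8.48: printed books → 8.5% → €0.7208
Subtotal = €390.29; unrounded tax = €34.0078 → €34.01; total due = €424.30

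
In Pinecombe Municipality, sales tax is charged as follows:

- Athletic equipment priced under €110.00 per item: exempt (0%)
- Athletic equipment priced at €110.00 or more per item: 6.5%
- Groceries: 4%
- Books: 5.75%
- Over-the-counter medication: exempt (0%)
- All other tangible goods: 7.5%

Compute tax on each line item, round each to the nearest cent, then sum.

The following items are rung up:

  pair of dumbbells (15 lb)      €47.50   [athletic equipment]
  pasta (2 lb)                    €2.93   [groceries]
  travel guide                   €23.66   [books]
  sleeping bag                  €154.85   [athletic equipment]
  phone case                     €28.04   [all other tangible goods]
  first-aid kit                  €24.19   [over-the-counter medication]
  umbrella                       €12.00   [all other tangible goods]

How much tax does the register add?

Pair of dumbbells (15 lb) €47.50: athletic equipment, under €110.00 → 0% → €0.00
Pasta (2 lb) €2.93: groceries → 4% → €0.12
Travel guide €23.66: books → 5.75% → €1.36
Sleeping bag €154.85: athletic equipment, €110.00 or more → 6.5% → €10.07
Phone case €28.04: all other tangible goods → 7.5% → €2.10
First-aid kit €24.19: over-the-counter medication → 0% → €0.00
Umbrella €12.00: all other tangible goods → 7.5% → €0.90
Total tax = €0.12 + €1.36 + €10.07 + €2.10 + €0.90 = €14.55

€14.55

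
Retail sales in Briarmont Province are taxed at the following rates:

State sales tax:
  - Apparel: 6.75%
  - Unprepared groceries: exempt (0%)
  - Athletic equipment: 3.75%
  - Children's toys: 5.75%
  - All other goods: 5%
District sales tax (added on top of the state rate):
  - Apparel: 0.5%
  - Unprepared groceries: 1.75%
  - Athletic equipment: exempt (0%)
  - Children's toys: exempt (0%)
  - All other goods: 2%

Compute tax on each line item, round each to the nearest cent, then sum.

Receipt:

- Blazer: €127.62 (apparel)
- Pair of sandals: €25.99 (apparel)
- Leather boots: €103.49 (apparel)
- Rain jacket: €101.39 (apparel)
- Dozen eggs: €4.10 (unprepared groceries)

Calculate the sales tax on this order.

€26.05

Blazer €127.62: apparel → 6.75% + 0.5% district = 7.25% → €9.25
Pair of sandals €25.99: apparel → 6.75% + 0.5% district = 7.25% → €1.88
Leather boots €103.49: apparel → 6.75% + 0.5% district = 7.25% → €7.50
Rain jacket €101.39: apparel → 6.75% + 0.5% district = 7.25% → €7.35
Dozen eggs €4.10: unprepared groceries → 0% + 1.75% district = 1.75% → €0.07
Total tax = €9.25 + €1.88 + €7.50 + €7.35 + €0.07 = €26.05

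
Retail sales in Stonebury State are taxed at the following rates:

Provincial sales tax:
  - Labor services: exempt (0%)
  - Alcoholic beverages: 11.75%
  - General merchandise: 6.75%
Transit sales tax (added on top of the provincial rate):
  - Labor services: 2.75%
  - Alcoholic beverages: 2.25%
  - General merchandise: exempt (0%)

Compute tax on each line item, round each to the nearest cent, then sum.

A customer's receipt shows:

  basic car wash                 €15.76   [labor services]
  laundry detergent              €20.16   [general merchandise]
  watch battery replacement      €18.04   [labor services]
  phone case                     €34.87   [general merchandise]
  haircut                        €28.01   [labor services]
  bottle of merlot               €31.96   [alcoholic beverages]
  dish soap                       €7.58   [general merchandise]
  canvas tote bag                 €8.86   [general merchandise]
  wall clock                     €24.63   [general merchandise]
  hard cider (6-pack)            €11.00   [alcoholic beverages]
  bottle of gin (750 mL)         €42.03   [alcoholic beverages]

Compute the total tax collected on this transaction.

€20.07

Basic car wash €15.76: labor services → 0% + 2.75% transit = 2.75% → €0.43
Laundry detergent €20.16: general merchandise → 6.75% + 0% transit = 6.75% → €1.36
Watch battery replacement €18.04: labor services → 0% + 2.75% transit = 2.75% → €0.50
Phone case €34.87: general merchandise → 6.75% + 0% transit = 6.75% → €2.35
Haircut €28.01: labor services → 0% + 2.75% transit = 2.75% → €0.77
Bottle of merlot €31.96: alcoholic beverages → 11.75% + 2.25% transit = 14% → €4.47
Dish soap €7.58: general merchandise → 6.75% + 0% transit = 6.75% → €0.51
Canvas tote bag €8.86: general merchandise → 6.75% + 0% transit = 6.75% → €0.60
Wall clock €24.63: general merchandise → 6.75% + 0% transit = 6.75% → €1.66
Hard cider (6-pack) €11.00: alcoholic beverages → 11.75% + 2.25% transit = 14% → €1.54
Bottle of gin (750 mL) €42.03: alcoholic beverages → 11.75% + 2.25% transit = 14% → €5.88
Total tax = €0.43 + €1.36 + €0.50 + €2.35 + €0.77 + €4.47 + €0.51 + €0.60 + €1.66 + €1.54 + €5.88 = €20.07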